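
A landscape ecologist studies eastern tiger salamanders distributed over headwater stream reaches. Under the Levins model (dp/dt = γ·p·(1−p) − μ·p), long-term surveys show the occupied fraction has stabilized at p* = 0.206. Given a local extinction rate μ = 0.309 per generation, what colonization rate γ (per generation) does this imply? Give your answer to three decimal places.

0.389

At equilibrium γ(1−p*) = μ, so γ = μ/(1−p*).
γ = 0.309/(1 − 0.206) = 0.309/0.7940 = 0.3892.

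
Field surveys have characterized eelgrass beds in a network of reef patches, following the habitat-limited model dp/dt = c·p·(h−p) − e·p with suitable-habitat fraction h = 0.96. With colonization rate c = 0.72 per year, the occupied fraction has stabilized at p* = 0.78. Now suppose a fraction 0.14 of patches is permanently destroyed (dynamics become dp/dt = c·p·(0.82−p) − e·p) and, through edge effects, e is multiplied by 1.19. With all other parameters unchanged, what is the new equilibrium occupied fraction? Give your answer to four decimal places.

Balance c(h−p*) = e gives e = 0.72×(0.96 − 0.78000) = 0.12960.
New p* = 0.82 − e/c = 0.82 − 0.15422/0.72000 = 0.60581.

0.6058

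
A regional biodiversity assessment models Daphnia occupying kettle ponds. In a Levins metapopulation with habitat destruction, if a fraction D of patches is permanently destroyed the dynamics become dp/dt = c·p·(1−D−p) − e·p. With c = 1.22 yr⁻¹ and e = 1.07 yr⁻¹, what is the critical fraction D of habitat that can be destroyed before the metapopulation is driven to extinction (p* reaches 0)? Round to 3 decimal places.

The nontrivial equilibrium is p* = (1−D) − e/c; extinction occurs when this hits zero.
So D_crit = 1 − e/c = 1 − 1.07/1.22 = 1 − 0.8770 = 0.1230.
Note this equals the original equilibrium occupancy — the Levins extinction-debt result.

0.123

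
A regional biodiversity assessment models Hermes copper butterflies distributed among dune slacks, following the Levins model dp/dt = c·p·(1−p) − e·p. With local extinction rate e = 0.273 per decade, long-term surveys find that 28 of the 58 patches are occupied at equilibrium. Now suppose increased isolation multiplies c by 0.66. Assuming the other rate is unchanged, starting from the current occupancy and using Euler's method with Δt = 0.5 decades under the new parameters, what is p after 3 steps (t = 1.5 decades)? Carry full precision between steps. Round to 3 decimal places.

Observed p* = 28/58 = 0.48276.
Balance c(1−p*) = e gives c = e/(1 − 0.48276) = 0.273/0.51724 = 0.52780.
Starting from p₀ = 0.48276; update p ← p + (dp/dt)·Δt with the new parameters.
  1  |  dp/dt·Δt = -0.022405  |  p_1 = 0.460354
  2  |  dp/dt·Δt = -0.019569  |  p_2 = 0.440785
  3  |  dp/dt·Δt = -0.017234  |  p_3 = 0.423551

0.424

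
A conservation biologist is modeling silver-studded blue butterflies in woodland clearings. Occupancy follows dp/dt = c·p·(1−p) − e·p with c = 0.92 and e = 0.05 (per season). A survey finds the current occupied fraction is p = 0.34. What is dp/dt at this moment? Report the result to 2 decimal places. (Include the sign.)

Colonization term: c·p·(1−p) = 0.92×0.34×0.6600 = 0.20645.
Extinction term: e·p = 0.01700.
dp/dt = 0.20645 − 0.01700 = 0.18945.

0.19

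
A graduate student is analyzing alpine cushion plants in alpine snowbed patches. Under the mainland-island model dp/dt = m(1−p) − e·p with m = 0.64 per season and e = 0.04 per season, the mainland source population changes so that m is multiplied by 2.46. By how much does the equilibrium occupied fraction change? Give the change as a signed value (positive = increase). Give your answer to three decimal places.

Before: p* = 0.64/(0.64+0.04) = 0.9412.
After: m = 1.5744, e = 0.04; p* = 1.5744/1.6144 = 0.9752.
Δp* = 0.9752 − 0.9412 = +0.0340.

0.034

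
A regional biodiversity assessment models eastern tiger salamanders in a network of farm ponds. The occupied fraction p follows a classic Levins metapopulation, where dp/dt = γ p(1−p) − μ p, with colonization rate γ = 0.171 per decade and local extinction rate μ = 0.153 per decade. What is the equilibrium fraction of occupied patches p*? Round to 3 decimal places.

0.105

Setting dp/dt = 0 and dividing through by p* gives γ·(1−p*) = μ.
So p* = 1 − μ/γ = 1 − 0.153/0.171 = 1 − 0.8947 = 0.1053.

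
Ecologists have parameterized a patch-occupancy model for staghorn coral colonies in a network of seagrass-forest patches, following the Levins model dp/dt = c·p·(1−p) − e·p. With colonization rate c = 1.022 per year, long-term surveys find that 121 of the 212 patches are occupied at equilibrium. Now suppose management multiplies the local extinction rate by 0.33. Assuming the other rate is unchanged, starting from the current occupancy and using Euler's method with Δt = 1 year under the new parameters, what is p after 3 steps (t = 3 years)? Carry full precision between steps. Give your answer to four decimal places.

0.8539

Observed p* = 121/212 = 0.57075.
Balance c(1−p*) = e gives e = 1.022×(1 − 0.57075) = 0.43869.
Starting from p₀ = 0.57075; update p ← p + (dp/dt)·Δt with the new parameters.
step 1: Δp = +0.16776, p = 0.73851
step 2: Δp = +0.09045, p = 0.82896
step 3: Δp = +0.02490, p = 0.85386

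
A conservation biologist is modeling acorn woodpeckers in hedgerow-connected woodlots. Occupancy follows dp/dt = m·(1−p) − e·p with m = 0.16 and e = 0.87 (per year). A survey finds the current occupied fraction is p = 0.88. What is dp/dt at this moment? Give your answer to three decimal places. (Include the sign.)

-0.746

Colonization term: m·(1−p) = 0.16×0.1200 = 0.01920.
Extinction term: e·p = 0.76560.
dp/dt = 0.01920 − 0.76560 = -0.74640.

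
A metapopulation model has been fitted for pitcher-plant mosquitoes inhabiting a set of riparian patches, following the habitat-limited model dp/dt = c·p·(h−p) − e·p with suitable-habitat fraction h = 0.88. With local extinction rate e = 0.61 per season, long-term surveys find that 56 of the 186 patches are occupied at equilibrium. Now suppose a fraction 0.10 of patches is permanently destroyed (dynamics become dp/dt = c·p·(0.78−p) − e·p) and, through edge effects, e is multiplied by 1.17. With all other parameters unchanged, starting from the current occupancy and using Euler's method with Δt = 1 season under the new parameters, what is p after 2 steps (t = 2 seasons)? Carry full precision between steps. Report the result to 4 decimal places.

Observed p* = 56/186 = 0.30108.
Balance c(h−p*) = e gives c = e/(0.88 − 0.30108) = 0.61/0.57892 = 1.05368.
Starting from p₀ = 0.30108; update p ← p + (dp/dt)·Δt with the new parameters.
step 1: Δp = -0.06295, p = 0.23813
step 2: Δp = -0.03399, p = 0.20414

0.2041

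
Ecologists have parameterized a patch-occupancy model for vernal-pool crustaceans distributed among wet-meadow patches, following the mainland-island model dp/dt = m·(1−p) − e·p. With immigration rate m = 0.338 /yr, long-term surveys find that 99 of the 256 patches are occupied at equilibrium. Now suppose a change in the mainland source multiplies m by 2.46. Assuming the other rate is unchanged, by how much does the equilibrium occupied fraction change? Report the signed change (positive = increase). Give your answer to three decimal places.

Observed p* = 99/256 = 0.38672.
Balance m(1−p*) = e·p* gives e = m(1−p*)/p* = 0.338×0.61328/0.38672 = 0.53602.
New p* = m/(m+e) = 0.83148/(0.83148+0.53602) = 0.60803.
Δp* = 0.60803 − 0.38672 = +0.22131.

0.221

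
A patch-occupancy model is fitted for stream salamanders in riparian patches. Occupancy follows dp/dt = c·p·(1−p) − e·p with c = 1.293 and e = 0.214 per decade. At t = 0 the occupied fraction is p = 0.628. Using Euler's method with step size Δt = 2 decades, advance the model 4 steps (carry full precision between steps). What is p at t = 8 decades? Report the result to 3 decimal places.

Update rule: p ← p + [c·p·(1−p) − e·p]·Δt with Δt = 2.
step 1: Δp = +0.33535, p = 0.96335
step 2: Δp = -0.32100, p = 0.64235
step 3: Δp = +0.31918, p = 0.96152
step 4: Δp = -0.31586, p = 0.64566

0.646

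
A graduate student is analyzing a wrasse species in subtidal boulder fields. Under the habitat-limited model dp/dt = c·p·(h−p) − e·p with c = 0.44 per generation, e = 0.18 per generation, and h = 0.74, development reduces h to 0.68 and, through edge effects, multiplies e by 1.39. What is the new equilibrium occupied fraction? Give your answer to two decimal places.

Before: p* = h − e/c = 0.74 − 0.18/0.44 = 0.74 − 0.4091 = 0.3309.
After: c = 0.44, e = 0.2502, h = 0.68; p* = 0.68 − 0.2502/0.44 = 0.1114.

0.11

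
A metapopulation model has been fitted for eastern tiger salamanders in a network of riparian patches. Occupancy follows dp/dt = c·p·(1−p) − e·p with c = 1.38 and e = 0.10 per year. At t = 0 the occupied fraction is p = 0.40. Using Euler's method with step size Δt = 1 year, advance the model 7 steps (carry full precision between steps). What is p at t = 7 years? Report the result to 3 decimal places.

0.928

Update rule: p ← p + [c·p·(1−p) − e·p]·Δt with Δt = 1.
  1  |  dp/dt·Δt = +0.291200  |  p_1 = 0.691200
  2  |  dp/dt·Δt = +0.225431  |  p_2 = 0.916631
  3  |  dp/dt·Δt = +0.013795  |  p_3 = 0.930426
  4  |  dp/dt·Δt = -0.003710  |  p_4 = 0.926716
  5  |  dp/dt·Δt = +0.001049  |  p_5 = 0.927765
  6  |  dp/dt·Δt = -0.000293  |  p_6 = 0.927472
  7  |  dp/dt·Δt = +0.000082  |  p_7 = 0.927554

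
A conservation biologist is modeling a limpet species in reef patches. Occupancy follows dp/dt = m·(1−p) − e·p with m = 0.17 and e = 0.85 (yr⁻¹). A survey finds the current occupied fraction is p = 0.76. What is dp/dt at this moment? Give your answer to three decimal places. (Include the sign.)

Colonization term: m·(1−p) = 0.17×0.2400 = 0.04080.
Extinction term: e·p = 0.64600.
dp/dt = 0.04080 − 0.64600 = -0.60520.

-0.605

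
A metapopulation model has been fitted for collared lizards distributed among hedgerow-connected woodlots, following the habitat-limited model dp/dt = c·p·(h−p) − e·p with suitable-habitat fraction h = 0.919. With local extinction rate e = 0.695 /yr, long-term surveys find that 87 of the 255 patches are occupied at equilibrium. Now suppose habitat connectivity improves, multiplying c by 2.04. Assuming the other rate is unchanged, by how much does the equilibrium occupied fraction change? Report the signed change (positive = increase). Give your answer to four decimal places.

0.2946

Observed p* = 87/255 = 0.34118.
Balance c(h−p*) = e gives c = e/(0.919 − 0.34118) = 0.695/0.57782 = 1.20280.
New p* = 0.919 − e/c = 0.919 − 0.69500/2.45371 = 0.63576.
Δp* = 0.63576 − 0.34118 = +0.29458.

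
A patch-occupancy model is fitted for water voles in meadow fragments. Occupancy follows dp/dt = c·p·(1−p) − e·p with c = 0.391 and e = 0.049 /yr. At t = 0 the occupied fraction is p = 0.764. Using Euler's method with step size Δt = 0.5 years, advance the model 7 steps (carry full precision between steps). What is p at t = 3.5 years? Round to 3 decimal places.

0.841

Update rule: p ← p + [c·p·(1−p) − e·p]·Δt with Δt = 0.5.
p: 0.76400 → 0.78053  (Δp = +0.01653)
p: 0.78053 → 0.79490  (Δp = +0.01437)
p: 0.79490 → 0.80730  (Δp = +0.01240)
p: 0.80730 → 0.81793  (Δp = +0.01063)
p: 0.81793 → 0.82701  (Δp = +0.00907)
p: 0.82701 → 0.83471  (Δp = +0.00771)
p: 0.83471 → 0.84124  (Δp = +0.00652)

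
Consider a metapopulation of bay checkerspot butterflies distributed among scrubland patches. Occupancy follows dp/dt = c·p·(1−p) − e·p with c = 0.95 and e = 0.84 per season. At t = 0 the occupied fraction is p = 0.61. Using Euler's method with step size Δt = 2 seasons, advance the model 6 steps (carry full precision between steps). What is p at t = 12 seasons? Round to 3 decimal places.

Update rule: p ← p + [c·p·(1−p) − e·p]·Δt with Δt = 2.
t = 2: p = 0.61000 + (-0.57279) = 0.03721
t = 4: p = 0.03721 + (+0.00556) = 0.04277
t = 6: p = 0.04277 + (+0.00593) = 0.04870
t = 8: p = 0.04870 + (+0.00621) = 0.05491
t = 10: p = 0.05491 + (+0.00635) = 0.06126
t = 12: p = 0.06126 + (+0.00635) = 0.06761

0.068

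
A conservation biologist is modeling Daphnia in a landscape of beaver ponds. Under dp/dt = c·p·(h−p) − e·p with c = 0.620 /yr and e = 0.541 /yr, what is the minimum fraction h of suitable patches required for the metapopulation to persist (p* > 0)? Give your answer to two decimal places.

0.87

p* = h − e/c is positive only when h > e/c.
h_min = e/c = 0.541/0.620 = 0.8726.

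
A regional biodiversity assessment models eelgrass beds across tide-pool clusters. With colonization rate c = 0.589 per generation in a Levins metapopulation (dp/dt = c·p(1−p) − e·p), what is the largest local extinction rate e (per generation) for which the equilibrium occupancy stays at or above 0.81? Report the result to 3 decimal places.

0.112

1 − e/c ≥ 0.81 ⇒ e ≤ c(1 − 0.81) = 0.589 × 0.1900.
e_max = 0.1119.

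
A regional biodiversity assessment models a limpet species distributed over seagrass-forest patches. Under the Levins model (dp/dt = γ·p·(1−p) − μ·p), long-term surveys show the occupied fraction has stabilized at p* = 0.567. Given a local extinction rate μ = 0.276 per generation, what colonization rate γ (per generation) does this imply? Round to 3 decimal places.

0.637

At equilibrium γ(1−p*) = μ, so γ = μ/(1−p*).
γ = 0.276/(1 − 0.567) = 0.276/0.4330 = 0.6374.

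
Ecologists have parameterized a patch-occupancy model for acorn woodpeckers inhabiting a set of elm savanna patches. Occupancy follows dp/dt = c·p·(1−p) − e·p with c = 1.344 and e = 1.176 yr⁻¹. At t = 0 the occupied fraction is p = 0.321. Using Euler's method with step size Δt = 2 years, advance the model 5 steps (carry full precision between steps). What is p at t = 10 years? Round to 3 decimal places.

0.129

Update rule: p ← p + [c·p·(1−p) − e·p]·Δt with Δt = 2.
t = 2: p = 0.32100 + (-0.16912) = 0.15188
t = 4: p = 0.15188 + (-0.01097) = 0.14091
t = 6: p = 0.14091 + (-0.00602) = 0.13488
t = 8: p = 0.13488 + (-0.00358) = 0.13130
t = 10: p = 0.13130 + (-0.00222) = 0.12908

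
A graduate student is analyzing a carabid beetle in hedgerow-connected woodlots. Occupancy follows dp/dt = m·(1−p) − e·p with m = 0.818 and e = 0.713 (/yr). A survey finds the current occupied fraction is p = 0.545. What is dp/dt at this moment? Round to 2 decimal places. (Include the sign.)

-0.02

Colonization term: m·(1−p) = 0.818×0.4550 = 0.37219.
Extinction term: e·p = 0.38859.
dp/dt = 0.37219 − 0.38859 = -0.01640.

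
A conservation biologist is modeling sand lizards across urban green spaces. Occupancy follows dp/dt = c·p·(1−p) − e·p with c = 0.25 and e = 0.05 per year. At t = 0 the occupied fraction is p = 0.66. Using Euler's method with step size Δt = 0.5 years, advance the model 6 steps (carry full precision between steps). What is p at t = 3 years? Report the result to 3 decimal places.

0.718

Update rule: p ← p + [c·p·(1−p) − e·p]·Δt with Δt = 0.5.
p: 0.66000 → 0.67155  (Δp = +0.01155)
p: 0.67155 → 0.68233  (Δp = +0.01078)
p: 0.68233 → 0.69237  (Δp = +0.01004)
p: 0.69237 → 0.70168  (Δp = +0.00932)
p: 0.70168 → 0.71031  (Δp = +0.00862)
p: 0.71031 → 0.71827  (Δp = +0.00796)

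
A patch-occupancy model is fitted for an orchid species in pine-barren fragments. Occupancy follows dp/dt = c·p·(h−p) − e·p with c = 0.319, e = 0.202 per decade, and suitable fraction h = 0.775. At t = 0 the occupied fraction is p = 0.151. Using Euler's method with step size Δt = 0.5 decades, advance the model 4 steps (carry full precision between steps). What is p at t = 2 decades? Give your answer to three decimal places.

Update rule: p ← p + [c·p·(h−p) − e·p]·Δt with Δt = 0.5.
p: 0.15100 → 0.15078  (Δp = -0.00022)
p: 0.15078 → 0.15056  (Δp = -0.00022)
p: 0.15056 → 0.15035  (Δp = -0.00021)
p: 0.15035 → 0.15014  (Δp = -0.00021)

0.150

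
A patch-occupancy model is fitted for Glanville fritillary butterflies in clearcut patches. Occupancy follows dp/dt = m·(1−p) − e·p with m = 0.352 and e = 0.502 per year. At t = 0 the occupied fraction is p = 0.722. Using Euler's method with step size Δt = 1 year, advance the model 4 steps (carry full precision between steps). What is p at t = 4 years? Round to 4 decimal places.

Update rule: p ← p + [m·(1−p) − e·p]·Δt with Δt = 1.
step 1: Δp = -0.26459, p = 0.45741
step 2: Δp = -0.03863, p = 0.41878
step 3: Δp = -0.00564, p = 0.41314
step 4: Δp = -0.00082, p = 0.41232

0.4123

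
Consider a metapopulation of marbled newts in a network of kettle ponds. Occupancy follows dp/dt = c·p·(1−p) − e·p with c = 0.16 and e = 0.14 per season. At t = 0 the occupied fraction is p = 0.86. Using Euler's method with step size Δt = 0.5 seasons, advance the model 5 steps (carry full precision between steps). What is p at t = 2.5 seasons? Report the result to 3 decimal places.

0.660

Update rule: p ← p + [c·p·(1−p) − e·p]·Δt with Δt = 0.5.
t = 0.5: p = 0.86000 + (-0.05057) = 0.80943
t = 1: p = 0.80943 + (-0.04432) = 0.76511
t = 1.5: p = 0.76511 + (-0.03918) = 0.72593
t = 2: p = 0.72593 + (-0.03490) = 0.69103
t = 2.5: p = 0.69103 + (-0.03129) = 0.65974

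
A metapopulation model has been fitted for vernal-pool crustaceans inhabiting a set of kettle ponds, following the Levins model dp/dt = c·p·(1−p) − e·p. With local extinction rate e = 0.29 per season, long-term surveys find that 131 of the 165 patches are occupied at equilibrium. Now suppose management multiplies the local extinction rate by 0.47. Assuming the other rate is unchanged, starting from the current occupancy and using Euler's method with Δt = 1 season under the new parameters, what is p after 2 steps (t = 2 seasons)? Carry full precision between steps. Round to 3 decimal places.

Observed p* = 131/165 = 0.79394.
Balance c(1−p*) = e gives c = e/(1 − 0.79394) = 0.29/0.20606 = 1.40735.
Starting from p₀ = 0.79394; update p ← p + (dp/dt)·Δt with the new parameters.
  1  |  dp/dt·Δt = +0.122028  |  p_1 = 0.915968
  2  |  dp/dt·Δt = -0.016521  |  p_2 = 0.899446

0.899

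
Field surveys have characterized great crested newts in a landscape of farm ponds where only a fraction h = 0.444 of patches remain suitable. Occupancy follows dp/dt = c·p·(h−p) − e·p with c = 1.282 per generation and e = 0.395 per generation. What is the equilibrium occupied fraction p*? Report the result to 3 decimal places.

0.136

Setting dp/dt = 0 and dividing by p* gives c·(h−p*) = e.
So p* = h − e/c = 0.444 − 0.395/1.282 = 0.444 − 0.3081 = 0.1359.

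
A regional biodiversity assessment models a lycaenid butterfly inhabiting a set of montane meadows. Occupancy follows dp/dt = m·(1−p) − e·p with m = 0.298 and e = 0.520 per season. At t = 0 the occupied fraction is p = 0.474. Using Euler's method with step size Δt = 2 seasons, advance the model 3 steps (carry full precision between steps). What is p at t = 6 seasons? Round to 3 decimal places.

0.336

Update rule: p ← p + [m·(1−p) − e·p]·Δt with Δt = 2.
p: 0.47400 → 0.29454  (Δp = -0.17946)
p: 0.29454 → 0.40868  (Δp = +0.11414)
p: 0.40868 → 0.33608  (Δp = -0.07259)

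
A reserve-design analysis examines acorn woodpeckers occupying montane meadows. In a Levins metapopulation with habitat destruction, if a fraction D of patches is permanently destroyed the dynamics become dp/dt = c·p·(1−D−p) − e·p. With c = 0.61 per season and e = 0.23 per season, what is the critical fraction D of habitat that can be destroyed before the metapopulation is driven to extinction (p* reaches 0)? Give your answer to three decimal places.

0.623

The nontrivial equilibrium is p* = (1−D) − e/c; extinction occurs when this hits zero.
So D_crit = 1 − e/c = 1 − 0.23/0.61 = 1 − 0.3770 = 0.6230.
This equals the undisturbed p*, a classic result of Lande's extension.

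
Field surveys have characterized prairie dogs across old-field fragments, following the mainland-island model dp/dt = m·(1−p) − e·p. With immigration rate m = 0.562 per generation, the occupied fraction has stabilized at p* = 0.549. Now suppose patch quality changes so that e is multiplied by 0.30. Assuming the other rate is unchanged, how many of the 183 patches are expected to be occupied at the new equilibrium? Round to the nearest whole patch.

147

Balance m(1−p*) = e·p* gives e = m(1−p*)/p* = 0.562×0.45100/0.54900 = 0.46168.
New p* = m/(m+e) = 0.56200/(0.56200+0.13850) = 0.80228.
Expected occupied = 183 × 0.80228 = 146.82 ≈ 147.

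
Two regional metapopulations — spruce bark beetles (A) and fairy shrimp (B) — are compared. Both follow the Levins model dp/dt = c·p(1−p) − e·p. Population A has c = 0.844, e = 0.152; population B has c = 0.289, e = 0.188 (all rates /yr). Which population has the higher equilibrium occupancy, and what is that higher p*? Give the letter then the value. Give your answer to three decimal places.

A: p*_A = 1 − 0.152/0.844 = 0.8199.
B: p*_B = 1 − 0.188/0.289 = 0.3495.
A is higher at 0.8199.

A, 0.820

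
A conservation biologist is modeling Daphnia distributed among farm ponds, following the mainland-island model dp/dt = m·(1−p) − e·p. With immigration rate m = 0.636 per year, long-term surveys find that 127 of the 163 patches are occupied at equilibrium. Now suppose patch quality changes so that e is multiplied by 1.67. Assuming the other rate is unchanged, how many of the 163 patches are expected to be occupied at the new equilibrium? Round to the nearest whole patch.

111

Observed p* = 127/163 = 0.77914.
Balance m(1−p*) = e·p* gives e = m(1−p*)/p* = 0.636×0.22086/0.77914 = 0.18028.
New p* = m/(m+e) = 0.63600/(0.63600+0.30107) = 0.67871.
Expected occupied = 163 × 0.67871 = 110.63 ≈ 111.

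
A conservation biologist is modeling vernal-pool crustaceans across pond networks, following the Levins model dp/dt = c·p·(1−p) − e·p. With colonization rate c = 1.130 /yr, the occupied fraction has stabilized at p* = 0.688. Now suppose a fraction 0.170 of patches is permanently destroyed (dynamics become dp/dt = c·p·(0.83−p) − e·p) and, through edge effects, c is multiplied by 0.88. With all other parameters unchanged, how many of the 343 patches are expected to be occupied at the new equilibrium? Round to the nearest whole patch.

163

Balance c(1−p*) = e gives e = 1.130×(1 − 0.68800) = 0.35256.
New p* = 0.83 − e/c = 0.83 − 0.35256/0.99440 = 0.47545.
Expected occupied = 343 × 0.47545 = 163.08 ≈ 163.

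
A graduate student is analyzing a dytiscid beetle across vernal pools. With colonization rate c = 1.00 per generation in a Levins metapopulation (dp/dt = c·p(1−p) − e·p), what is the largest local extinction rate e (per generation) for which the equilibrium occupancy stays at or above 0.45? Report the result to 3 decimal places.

0.550

1 − e/c ≥ 0.45 ⇒ e ≤ c(1 − 0.45) = 1.00 × 0.5500.
e_max = 0.5500.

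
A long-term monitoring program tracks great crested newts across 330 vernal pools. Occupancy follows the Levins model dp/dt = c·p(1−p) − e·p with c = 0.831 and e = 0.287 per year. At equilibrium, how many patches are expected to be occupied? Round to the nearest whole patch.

p* = 1 − e/c = 1 − 0.287/0.831 = 0.6546.
Expected occupied patches = N × p* = 330 × 0.6546 = 216.03 ≈ 216.

216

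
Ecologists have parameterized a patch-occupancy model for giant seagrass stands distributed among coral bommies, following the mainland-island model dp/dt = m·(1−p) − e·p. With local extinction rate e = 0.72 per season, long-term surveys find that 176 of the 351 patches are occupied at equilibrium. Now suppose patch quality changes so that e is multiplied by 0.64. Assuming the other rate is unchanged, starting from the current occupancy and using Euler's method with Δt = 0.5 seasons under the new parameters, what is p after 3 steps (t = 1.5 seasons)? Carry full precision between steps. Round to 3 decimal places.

0.604

Observed p* = 176/351 = 0.50142.
Balance m(1−p*) = e·p* gives m = e·p*/(1−p*) = 0.72×0.50142/0.49858 = 0.72411.
Starting from p₀ = 0.50142; update p ← p + (dp/dt)·Δt with the new parameters.
  1  |  dp/dt·Δt = +0.064985  |  p_1 = 0.566409
  2  |  dp/dt·Δt = +0.026484  |  p_2 = 0.592893
  3  |  dp/dt·Δt = +0.010793  |  p_3 = 0.603687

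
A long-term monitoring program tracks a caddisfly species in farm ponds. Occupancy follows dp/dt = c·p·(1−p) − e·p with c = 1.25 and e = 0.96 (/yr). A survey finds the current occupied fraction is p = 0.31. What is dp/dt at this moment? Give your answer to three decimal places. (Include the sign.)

Colonization term: c·p·(1−p) = 1.25×0.31×0.6900 = 0.26737.
Extinction term: e·p = 0.29760.
dp/dt = 0.26737 − 0.29760 = -0.03023.

-0.030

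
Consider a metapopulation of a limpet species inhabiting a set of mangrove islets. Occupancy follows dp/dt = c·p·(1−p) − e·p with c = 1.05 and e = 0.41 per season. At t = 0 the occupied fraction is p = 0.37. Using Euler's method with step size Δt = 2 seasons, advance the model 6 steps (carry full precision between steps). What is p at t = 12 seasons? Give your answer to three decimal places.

Update rule: p ← p + [c·p·(1−p) − e·p]·Δt with Δt = 2.
t = 2: p = 0.37000 + (+0.18611) = 0.55611
t = 4: p = 0.55611 + (+0.06238) = 0.61849
t = 6: p = 0.61849 + (-0.01164) = 0.60684
t = 8: p = 0.60684 + (+0.00341) = 0.61026
t = 10: p = 0.61026 + (-0.00094) = 0.60932
t = 12: p = 0.60932 + (+0.00026) = 0.60958

0.610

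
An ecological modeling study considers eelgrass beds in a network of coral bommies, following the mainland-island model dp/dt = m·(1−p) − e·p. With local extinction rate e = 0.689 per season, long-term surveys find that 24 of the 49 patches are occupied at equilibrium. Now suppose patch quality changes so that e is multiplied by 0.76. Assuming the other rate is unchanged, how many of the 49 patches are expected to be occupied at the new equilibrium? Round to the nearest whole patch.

27

Observed p* = 24/49 = 0.48980.
Balance m(1−p*) = e·p* gives m = e·p*/(1−p*) = 0.689×0.48980/0.51020 = 0.66145.
New p* = m/(m+e) = 0.66145/(0.66145+0.52364) = 0.55814.
Expected occupied = 49 × 0.55814 = 27.35 ≈ 27.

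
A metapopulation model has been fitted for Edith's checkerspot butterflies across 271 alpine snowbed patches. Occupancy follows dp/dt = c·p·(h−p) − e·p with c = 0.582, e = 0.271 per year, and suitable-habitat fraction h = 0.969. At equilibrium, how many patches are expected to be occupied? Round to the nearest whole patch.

p* = h − e/c = 0.969 − 0.4656 = 0.5034.
Expected occupied patches = N × p* = 271 × 0.5034 = 136.41 ≈ 136.

136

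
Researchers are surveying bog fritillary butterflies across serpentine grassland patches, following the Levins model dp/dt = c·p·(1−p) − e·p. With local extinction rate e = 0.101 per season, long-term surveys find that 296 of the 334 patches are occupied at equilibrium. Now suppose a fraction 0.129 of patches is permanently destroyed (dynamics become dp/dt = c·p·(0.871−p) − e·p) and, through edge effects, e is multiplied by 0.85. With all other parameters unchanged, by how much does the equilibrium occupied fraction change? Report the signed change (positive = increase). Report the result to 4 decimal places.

-0.1119

Observed p* = 296/334 = 0.88623.
Balance c(1−p*) = e gives c = e/(1 − 0.88623) = 0.101/0.11377 = 0.88776.
New p* = 0.871 − e/c = 0.871 − 0.08585/0.88776 = 0.77430.
Δp* = 0.77430 − 0.88623 = -0.11193.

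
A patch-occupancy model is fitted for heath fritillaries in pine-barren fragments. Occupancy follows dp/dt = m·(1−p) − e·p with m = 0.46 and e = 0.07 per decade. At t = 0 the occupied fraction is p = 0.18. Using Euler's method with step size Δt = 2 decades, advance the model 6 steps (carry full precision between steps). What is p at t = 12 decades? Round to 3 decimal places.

0.868

Update rule: p ← p + [m·(1−p) − e·p]·Δt with Δt = 2.
t = 2: p = 0.18000 + (+0.72920) = 0.90920
t = 4: p = 0.90920 + (-0.04375) = 0.86545
t = 6: p = 0.86545 + (+0.00263) = 0.86807
t = 8: p = 0.86807 + (-0.00016) = 0.86792
t = 10: p = 0.86792 + (+0.00001) = 0.86793
t = 12: p = 0.86793 + (-0.00000) = 0.86792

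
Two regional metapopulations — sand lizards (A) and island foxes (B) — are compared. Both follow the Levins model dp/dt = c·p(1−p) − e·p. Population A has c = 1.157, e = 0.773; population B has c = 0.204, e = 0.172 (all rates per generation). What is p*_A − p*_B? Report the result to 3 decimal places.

0.175

A: p*_A = 1 − 0.773/1.157 = 0.3319.
B: p*_B = 1 − 0.172/0.204 = 0.1569.
p*_A − p*_B = 0.3319 − 0.1569 = 0.1750.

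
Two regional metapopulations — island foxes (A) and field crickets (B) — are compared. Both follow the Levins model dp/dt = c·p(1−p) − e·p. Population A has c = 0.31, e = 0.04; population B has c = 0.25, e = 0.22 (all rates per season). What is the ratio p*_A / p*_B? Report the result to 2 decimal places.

7.26

A: p*_A = 1 − 0.04/0.31 = 0.8710.
B: p*_B = 1 − 0.22/0.25 = 0.1200.
p*_A / p*_B = 0.8710/0.1200 = 7.2581.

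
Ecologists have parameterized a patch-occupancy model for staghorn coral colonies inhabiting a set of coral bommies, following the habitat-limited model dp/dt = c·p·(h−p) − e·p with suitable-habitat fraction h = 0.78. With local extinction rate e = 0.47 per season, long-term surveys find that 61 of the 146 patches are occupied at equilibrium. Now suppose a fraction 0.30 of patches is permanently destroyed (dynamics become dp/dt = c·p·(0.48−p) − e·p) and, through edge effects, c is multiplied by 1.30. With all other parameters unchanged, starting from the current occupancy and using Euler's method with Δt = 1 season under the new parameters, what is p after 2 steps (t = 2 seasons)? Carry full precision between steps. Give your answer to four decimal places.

Observed p* = 61/146 = 0.41781.
Balance c(h−p*) = e gives c = e/(0.78 − 0.41781) = 0.47/0.36219 = 1.29766.
Starting from p₀ = 0.41781; update p ← p + (dp/dt)·Δt with the new parameters.
t = 1: p = 0.41781 + (-0.15254) = 0.26527
t = 2: p = 0.26527 + (-0.02859) = 0.23669

0.2367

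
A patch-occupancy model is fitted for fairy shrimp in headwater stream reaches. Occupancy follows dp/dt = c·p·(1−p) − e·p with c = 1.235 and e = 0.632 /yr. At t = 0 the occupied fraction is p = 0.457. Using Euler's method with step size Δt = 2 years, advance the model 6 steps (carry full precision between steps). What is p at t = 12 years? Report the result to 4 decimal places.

0.4883

Update rule: p ← p + [c·p·(1−p) − e·p]·Δt with Δt = 2.
t = 2: p = 0.45700 + (+0.03528) = 0.49228
t = 4: p = 0.49228 + (-0.00490) = 0.48739
t = 6: p = 0.48739 + (+0.00105) = 0.48844
t = 8: p = 0.48844 + (-0.00021) = 0.48822
t = 10: p = 0.48822 + (+0.00004) = 0.48827
t = 12: p = 0.48827 + (-0.00001) = 0.48826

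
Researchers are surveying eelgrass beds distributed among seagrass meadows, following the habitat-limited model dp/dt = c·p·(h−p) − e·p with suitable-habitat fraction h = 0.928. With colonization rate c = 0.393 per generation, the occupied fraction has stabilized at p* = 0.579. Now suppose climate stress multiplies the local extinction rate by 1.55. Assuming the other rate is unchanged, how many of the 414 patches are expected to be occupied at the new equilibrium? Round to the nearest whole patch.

Balance c(h−p*) = e gives e = 0.393×(0.928 − 0.57900) = 0.13716.
New p* = 0.928 − e/c = 0.928 − 0.21260/0.39300 = 0.38703.
Expected occupied = 414 × 0.38703 = 160.23 ≈ 160.

160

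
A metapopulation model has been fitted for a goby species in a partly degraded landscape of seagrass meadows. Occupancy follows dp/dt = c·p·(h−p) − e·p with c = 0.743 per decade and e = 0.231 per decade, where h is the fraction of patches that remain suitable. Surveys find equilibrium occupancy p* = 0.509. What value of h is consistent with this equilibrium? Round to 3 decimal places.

At equilibrium c(h−p*) = e, so h = p* + e/c.
h = 0.509 + 0.231/0.743 = 0.509 + 0.3109 = 0.8199.

0.820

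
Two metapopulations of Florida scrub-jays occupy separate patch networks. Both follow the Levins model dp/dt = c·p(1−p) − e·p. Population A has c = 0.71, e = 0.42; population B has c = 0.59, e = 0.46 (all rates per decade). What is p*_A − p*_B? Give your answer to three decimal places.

0.188

A: p*_A = 1 − 0.42/0.71 = 0.4085.
B: p*_B = 1 − 0.46/0.59 = 0.2203.
p*_A − p*_B = 0.4085 − 0.2203 = 0.1881.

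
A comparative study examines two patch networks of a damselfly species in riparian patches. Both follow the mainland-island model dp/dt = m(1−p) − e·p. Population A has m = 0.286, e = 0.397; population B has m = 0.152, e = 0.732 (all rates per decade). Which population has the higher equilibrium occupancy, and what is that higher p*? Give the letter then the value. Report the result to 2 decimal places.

A: p*_A = m/(m+e) = 0.286/0.6830 = 0.4187.
B: p*_B = 0.152/0.8840 = 0.1719.
A is higher at 0.4187.

A, 0.42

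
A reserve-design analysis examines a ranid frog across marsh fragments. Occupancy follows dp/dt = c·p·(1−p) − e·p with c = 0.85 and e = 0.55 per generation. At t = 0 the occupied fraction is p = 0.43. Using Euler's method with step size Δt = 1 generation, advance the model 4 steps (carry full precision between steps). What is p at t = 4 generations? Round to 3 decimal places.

0.368

Update rule: p ← p + [c·p·(1−p) − e·p]·Δt with Δt = 1.
p: 0.43000 → 0.40183  (Δp = -0.02816)
p: 0.40183 → 0.38513  (Δp = -0.01670)
p: 0.38513 → 0.37460  (Δp = -0.01054)
p: 0.37460 → 0.36770  (Δp = -0.00689)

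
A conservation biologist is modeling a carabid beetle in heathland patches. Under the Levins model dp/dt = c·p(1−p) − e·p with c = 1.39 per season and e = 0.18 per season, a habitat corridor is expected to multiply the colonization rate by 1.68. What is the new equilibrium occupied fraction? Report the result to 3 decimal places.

Before: p* = 1 − 0.18/1.39 = 0.8705.
After the change, c = 2.3352, e = 0.18, so p* = 1 − 0.18/2.3352 = 0.9229.

0.923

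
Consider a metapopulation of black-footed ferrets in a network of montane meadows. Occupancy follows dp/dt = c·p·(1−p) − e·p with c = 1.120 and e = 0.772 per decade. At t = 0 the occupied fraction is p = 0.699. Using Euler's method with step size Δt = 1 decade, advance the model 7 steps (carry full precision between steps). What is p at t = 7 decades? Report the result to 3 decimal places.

0.315

Update rule: p ← p + [c·p·(1−p) − e·p]·Δt with Δt = 1.
  1  |  dp/dt·Δt = -0.303981  |  p_1 = 0.395019
  2  |  dp/dt·Δt = -0.037298  |  p_2 = 0.357721
  3  |  dp/dt·Δt = -0.018833  |  p_3 = 0.338888
  4  |  dp/dt·Δt = -0.010693  |  p_4 = 0.328194
  5  |  dp/dt·Δt = -0.006425  |  p_5 = 0.321769
  6  |  dp/dt·Δt = -0.003984  |  p_6 = 0.317785
  7  |  dp/dt·Δt = -0.002517  |  p_7 = 0.315268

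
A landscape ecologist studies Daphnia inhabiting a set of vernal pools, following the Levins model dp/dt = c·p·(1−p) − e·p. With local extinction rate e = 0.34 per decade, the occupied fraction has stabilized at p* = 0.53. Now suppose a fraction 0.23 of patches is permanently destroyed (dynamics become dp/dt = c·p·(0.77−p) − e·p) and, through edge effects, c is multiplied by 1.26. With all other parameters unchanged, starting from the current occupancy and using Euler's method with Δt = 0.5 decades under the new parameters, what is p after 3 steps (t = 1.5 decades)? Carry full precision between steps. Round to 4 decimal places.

0.4581

Balance c(1−p*) = e gives c = e/(1 − 0.53000) = 0.34/0.47000 = 0.72340.
Starting from p₀ = 0.53000; update p ← p + (dp/dt)·Δt with the new parameters.
step 1: Δp = -0.03213, p = 0.49787
step 2: Δp = -0.02289, p = 0.47498
step 3: Δp = -0.01688, p = 0.45810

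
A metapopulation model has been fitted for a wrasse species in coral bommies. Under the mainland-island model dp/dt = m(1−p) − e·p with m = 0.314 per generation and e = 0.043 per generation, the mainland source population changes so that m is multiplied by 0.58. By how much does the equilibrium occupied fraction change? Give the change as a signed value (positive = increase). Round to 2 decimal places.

-0.07

Before: p* = 0.314/(0.314+0.043) = 0.8796.
After: m = 0.18212, e = 0.043; p* = 0.18212/0.2251 = 0.8090.
Δp* = 0.8090 − 0.8796 = -0.0706.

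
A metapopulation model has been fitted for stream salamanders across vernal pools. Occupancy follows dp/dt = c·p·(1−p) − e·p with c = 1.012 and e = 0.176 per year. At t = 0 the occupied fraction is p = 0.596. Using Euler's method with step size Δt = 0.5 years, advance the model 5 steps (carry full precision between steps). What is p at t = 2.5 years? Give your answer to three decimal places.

0.801

Update rule: p ← p + [c·p·(1−p) − e·p]·Δt with Δt = 0.5.
  1  |  dp/dt·Δt = +0.069389  |  p_1 = 0.665389
  2  |  dp/dt·Δt = +0.054105  |  p_2 = 0.719494
  3  |  dp/dt·Δt = +0.038807  |  p_3 = 0.758300
  4  |  dp/dt·Δt = +0.026010  |  p_4 = 0.784310
  5  |  dp/dt·Δt = +0.016580  |  p_5 = 0.800890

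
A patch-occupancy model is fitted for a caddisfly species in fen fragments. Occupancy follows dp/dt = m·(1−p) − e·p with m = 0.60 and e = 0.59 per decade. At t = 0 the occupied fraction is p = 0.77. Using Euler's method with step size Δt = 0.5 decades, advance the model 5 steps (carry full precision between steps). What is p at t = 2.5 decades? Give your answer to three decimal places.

Update rule: p ← p + [m·(1−p) − e·p]·Δt with Δt = 0.5.
step 1: Δp = -0.15815, p = 0.61185
step 2: Δp = -0.06405, p = 0.54780
step 3: Δp = -0.02594, p = 0.52186
step 4: Δp = -0.01051, p = 0.51135
step 5: Δp = -0.00425, p = 0.50710

0.507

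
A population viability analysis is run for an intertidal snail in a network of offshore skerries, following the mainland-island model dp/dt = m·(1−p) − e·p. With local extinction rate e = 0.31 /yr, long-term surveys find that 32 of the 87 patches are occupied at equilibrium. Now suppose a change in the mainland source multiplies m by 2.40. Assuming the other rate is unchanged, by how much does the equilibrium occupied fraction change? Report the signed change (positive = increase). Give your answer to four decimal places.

0.2149

Observed p* = 32/87 = 0.36782.
Balance m(1−p*) = e·p* gives m = e·p*/(1−p*) = 0.31×0.36782/0.63218 = 0.18037.
New p* = m/(m+e) = 0.43289/(0.43289+0.31000) = 0.58271.
Δp* = 0.58271 − 0.36782 = +0.21489.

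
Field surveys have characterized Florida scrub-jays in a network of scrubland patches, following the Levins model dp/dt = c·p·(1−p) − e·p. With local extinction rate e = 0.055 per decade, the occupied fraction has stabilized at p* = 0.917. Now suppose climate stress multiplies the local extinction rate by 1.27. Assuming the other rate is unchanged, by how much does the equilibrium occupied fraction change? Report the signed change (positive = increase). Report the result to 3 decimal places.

-0.022

Balance c(1−p*) = e gives c = e/(1 − 0.91700) = 0.055/0.08300 = 0.66265.
New p* = 1 − e/c = 1 − 0.06985/0.66265 = 0.89459.
Δp* = 0.89459 − 0.91700 = -0.02241.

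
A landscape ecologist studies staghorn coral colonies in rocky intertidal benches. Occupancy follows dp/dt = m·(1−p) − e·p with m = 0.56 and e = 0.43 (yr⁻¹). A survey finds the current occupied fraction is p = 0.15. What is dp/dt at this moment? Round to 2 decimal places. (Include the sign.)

0.41

Colonization term: m·(1−p) = 0.56×0.8500 = 0.47600.
Extinction term: e·p = 0.06450.
dp/dt = 0.47600 − 0.06450 = 0.41150.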